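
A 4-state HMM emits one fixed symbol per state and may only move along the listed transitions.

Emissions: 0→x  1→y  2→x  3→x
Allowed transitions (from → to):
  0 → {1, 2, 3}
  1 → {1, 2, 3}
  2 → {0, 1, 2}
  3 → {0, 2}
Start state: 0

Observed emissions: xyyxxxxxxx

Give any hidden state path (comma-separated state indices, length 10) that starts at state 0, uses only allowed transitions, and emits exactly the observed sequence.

0,1,1,2,0,2,0,2,0,2

  0: obs=x cand={0,2,3} pick 0 [start]
  1: obs=y cand={1} pick 1 [0->1 ok]
  2: obs=y cand={1} pick 1 [1->1 ok]
  3: obs=x cand={0,2,3} pick 2 [1->2 ok]
  4: obs=x cand={0,2,3} pick 0 [2->0 ok]
  5: obs=x cand={0,2,3} pick 2 [0->2 ok]
  6: obs=x cand={0,2,3} pick 0 [2->0 ok]
  7: obs=x cand={0,2,3} pick 2 [0->2 ok]
  8: obs=x cand={0,2,3} pick 0 [2->0 ok]
  9: obs=x cand={0,2,3} pick 2 [0->2 ok]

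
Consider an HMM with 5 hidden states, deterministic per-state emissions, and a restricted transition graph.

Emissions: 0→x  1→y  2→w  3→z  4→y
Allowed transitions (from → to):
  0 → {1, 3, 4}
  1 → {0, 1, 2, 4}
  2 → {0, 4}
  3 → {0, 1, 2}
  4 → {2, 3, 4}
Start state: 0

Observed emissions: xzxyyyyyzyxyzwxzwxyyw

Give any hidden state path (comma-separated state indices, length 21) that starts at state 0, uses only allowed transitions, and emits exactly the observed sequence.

  0: obs=x cand={0} pick 0 [start]
  1: obs=z cand={3} pick 3 [0->3 ok]
  2: obs=x cand={0} pick 0 [3->0 ok]
  3: obs=y cand={1,4} pick 1 [0->1 ok]
  4: obs=y cand={1,4} pick 1 [1->1 ok]
  5: obs=y cand={1,4} pick 1 [1->1 ok]
  6: obs=y cand={1,4} pick 1 [1->1 ok]
  7: obs=y cand={1,4} pick 4 [1->4 ok]
  8: obs=z cand={3} pick 3 [4->3 ok]
  9: obs=y cand={1,4} pick 1 [3->1 ok]
  10: obs=x cand={0} pick 0 [1->0 ok]
  11: obs=y cand={1,4} pick 4 [0->4 ok]
  12: obs=z cand={3} pick 3 [4->3 ok]
  13: obs=w cand={2} pick 2 [3->2 ok]
  14: obs=x cand={0} pick 0 [2->0 ok]
  15: obs=z cand={3} pick 3 [0->3 ok]
  16: obs=w cand={2} pick 2 [3->2 ok]
  17: obs=x cand={0} pick 0 [2->0 ok]
  18: obs=y cand={1,4} pick 4 [0->4 ok]
  19: obs=y cand={1,4} pick 4 [4->4 ok]
  20: obs=w cand={2} pick 2 [4->2 ok]

0,3,0,1,1,1,1,4,3,1,0,4,3,2,0,3,2,0,4,4,2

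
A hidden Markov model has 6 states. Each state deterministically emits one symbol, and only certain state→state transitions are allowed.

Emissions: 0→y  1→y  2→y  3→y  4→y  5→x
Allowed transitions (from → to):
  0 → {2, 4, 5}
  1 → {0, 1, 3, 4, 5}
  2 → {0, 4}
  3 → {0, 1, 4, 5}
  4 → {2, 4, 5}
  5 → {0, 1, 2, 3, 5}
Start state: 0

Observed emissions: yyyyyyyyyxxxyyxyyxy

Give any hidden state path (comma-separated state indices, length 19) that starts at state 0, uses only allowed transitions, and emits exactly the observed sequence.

  [0] y  {0,1,2,3,4}  => 0  start
  [1] y  {0,1,2,3,4}  => 2  0->2 ok
  [2] y  {0,1,2,3,4}  => 0  2->0 ok
  [3] y  {0,1,2,3,4}  => 2  0->2 ok
  [4] y  {0,1,2,3,4}  => 0  2->0 ok
  [5] y  {0,1,2,3,4}  => 2  0->2 ok
  [6] y  {0,1,2,3,4}  => 4  2->4 ok
  [7] y  {0,1,2,3,4}  => 2  4->2 ok
  [8] y  {0,1,2,3,4}  => 4  2->4 ok
  [9] x  {5}  => 5  4->5 ok
  [10] x  {5}  => 5  5->5 ok
  [11] x  {5}  => 5  5->5 ok
  [12] y  {0,1,2,3,4}  => 1  5->1 ok
  [13] y  {0,1,2,3,4}  => 0  1->0 ok
  [14] x  {5}  => 5  0->5 ok
  [15] y  {0,1,2,3,4}  => 2  5->2 ok
  [16] y  {0,1,2,3,4}  => 0  2->0 ok
  [17] x  {5}  => 5  0->5 ok
  [18] y  {0,1,2,3,4}  => 1  5->1 ok

0,2,0,2,0,2,4,2,4,5,5,5,1,0,5,2,0,5,1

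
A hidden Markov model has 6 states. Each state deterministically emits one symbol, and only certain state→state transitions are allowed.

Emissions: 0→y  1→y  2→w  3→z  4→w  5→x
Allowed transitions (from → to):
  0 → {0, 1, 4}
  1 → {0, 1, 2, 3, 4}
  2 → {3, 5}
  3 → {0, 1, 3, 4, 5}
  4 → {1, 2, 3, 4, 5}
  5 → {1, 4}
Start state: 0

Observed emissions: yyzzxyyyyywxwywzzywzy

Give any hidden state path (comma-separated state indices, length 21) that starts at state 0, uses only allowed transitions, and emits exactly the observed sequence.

0,1,3,3,5,1,1,0,1,0,4,5,4,1,4,3,3,0,4,3,0

  pos 0: y in {0,1}, choose 0; start
  pos 1: y in {0,1}, choose 1; 0->1 ok
  pos 2: z in {3}, choose 3; 1->3 ok
  pos 3: z in {3}, choose 3; 3->3 ok
  pos 4: x in {5}, choose 5; 3->5 ok
  pos 5: y in {0,1}, choose 1; 5->1 ok
  pos 6: y in {0,1}, choose 1; 1->1 ok
  pos 7: y in {0,1}, choose 0; 1->0 ok
  pos 8: y in {0,1}, choose 1; 0->1 ok
  pos 9: y in {0,1}, choose 0; 1->0 ok
  pos 10: w in {2,4}, choose 4; 0->4 ok
  pos 11: x in {5}, choose 5; 4->5 ok
  pos 12: w in {2,4}, choose 4; 5->4 ok
  pos 13: y in {0,1}, choose 1; 4->1 ok
  pos 14: w in {2,4}, choose 4; 1->4 ok
  pos 15: z in {3}, choose 3; 4->3 ok
  pos 16: z in {3}, choose 3; 3->3 ok
  pos 17: y in {0,1}, choose 0; 3->0 ok
  pos 18: w in {2,4}, choose 4; 0->4 ok
  pos 19: z in {3}, choose 3; 4->3 ok
  pos 20: y in {0,1}, choose 0; 3->0 ok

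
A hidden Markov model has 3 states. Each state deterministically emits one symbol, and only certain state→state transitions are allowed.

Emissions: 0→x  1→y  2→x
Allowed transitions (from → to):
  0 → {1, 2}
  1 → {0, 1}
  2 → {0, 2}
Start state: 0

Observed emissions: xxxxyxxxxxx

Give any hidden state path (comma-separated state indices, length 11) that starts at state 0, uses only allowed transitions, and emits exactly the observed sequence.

  0: obs=x cand={0,2} pick 0 [start]
  1: obs=x cand={0,2} pick 2 [0->2 ok]
  2: obs=x cand={0,2} pick 2 [2->2 ok]
  3: obs=x cand={0,2} pick 0 [2->0 ok]
  4: obs=y cand={1} pick 1 [0->1 ok]
  5: obs=x cand={0,2} pick 0 [1->0 ok]
  6: obs=x cand={0,2} pick 2 [0->2 ok]
  7: obs=x cand={0,2} pick 2 [2->2 ok]
  8: obs=x cand={0,2} pick 0 [2->0 ok]
  9: obs=x cand={0,2} pick 2 [0->2 ok]
  10: obs=x cand={0,2} pick 0 [2->0 ok]

0,2,2,0,1,0,2,2,0,2,0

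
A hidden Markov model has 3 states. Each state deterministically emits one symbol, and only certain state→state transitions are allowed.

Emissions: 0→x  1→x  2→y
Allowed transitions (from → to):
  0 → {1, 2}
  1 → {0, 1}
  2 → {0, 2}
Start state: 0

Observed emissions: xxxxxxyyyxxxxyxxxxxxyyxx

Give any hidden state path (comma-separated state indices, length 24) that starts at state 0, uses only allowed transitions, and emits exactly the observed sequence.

  [0] x  {0,1}  => 0  start
  [1] x  {0,1}  => 1  0->1 ok
  [2] x  {0,1}  => 1  1->1 ok
  [3] x  {0,1}  => 0  1->0 ok
  [4] x  {0,1}  => 1  0->1 ok
  [5] x  {0,1}  => 0  1->0 ok
  [6] y  {2}  => 2  0->2 ok
  [7] y  {2}  => 2  2->2 ok
  [8] y  {2}  => 2  2->2 ok
  [9] x  {0,1}  => 0  2->0 ok
  [10] x  {0,1}  => 1  0->1 ok
  [11] x  {0,1}  => 1  1->1 ok
  [12] x  {0,1}  => 0  1->0 ok
  [13] y  {2}  => 2  0->2 ok
  [14] x  {0,1}  => 0  2->0 ok
  [15] x  {0,1}  => 1  0->1 ok
  [16] x  {0,1}  => 1  1->1 ok
  [17] x  {0,1}  => 0  1->0 ok
  [18] x  {0,1}  => 1  0->1 ok
  [19] x  {0,1}  => 0  1->0 ok
  [20] y  {2}  => 2  0->2 ok
  [21] y  {2}  => 2  2->2 ok
  [22] x  {0,1}  => 0  2->0 ok
  [23] x  {0,1}  => 1  0->1 ok

0,1,1,0,1,0,2,2,2,0,1,1,0,2,0,1,1,0,1,0,2,2,0,1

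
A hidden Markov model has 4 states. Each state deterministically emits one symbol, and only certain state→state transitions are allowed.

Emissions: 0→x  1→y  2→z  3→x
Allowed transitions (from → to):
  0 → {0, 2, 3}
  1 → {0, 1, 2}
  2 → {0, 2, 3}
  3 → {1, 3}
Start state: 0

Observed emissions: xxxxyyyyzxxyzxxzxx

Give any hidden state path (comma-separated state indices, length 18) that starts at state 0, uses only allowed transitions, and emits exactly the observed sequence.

  0: obs=x cand={0,3} pick 0 [start]
  1: obs=x cand={0,3} pick 3 [0->3 ok]
  2: obs=x cand={0,3} pick 3 [3->3 ok]
  3: obs=x cand={0,3} pick 3 [3->3 ok]
  4: obs=y cand={1} pick 1 [3->1 ok]
  5: obs=y cand={1} pick 1 [1->1 ok]
  6: obs=y cand={1} pick 1 [1->1 ok]
  7: obs=y cand={1} pick 1 [1->1 ok]
  8: obs=z cand={2} pick 2 [1->2 ok]
  9: obs=x cand={0,3} pick 0 [2->0 ok]
  10: obs=x cand={0,3} pick 3 [0->3 ok]
  11: obs=y cand={1} pick 1 [3->1 ok]
  12: obs=z cand={2} pick 2 [1->2 ok]
  13: obs=x cand={0,3} pick 0 [2->0 ok]
  14: obs=x cand={0,3} pick 0 [0->0 ok]
  15: obs=z cand={2} pick 2 [0->2 ok]
  16: obs=x cand={0,3} pick 0 [2->0 ok]
  17: obs=x cand={0,3} pick 3 [0->3 ok]

0,3,3,3,1,1,1,1,2,0,3,1,2,0,0,2,0,3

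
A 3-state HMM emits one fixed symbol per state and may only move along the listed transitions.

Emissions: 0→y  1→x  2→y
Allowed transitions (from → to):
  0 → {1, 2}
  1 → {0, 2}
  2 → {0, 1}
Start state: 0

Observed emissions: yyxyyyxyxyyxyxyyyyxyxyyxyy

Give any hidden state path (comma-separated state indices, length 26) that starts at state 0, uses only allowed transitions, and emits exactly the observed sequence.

0,2,1,2,0,2,1,2,1,2,0,1,0,1,0,2,0,2,1,2,1,0,2,1,0,2

  t0 'y' -> {0,2}, take 0 (start)
  t1 'y' -> {0,2}, take 2 (0->2 ok)
  t2 'x' -> {1}, take 1 (2->1 ok)
  t3 'y' -> {0,2}, take 2 (1->2 ok)
  t4 'y' -> {0,2}, take 0 (2->0 ok)
  t5 'y' -> {0,2}, take 2 (0->2 ok)
  t6 'x' -> {1}, take 1 (2->1 ok)
  t7 'y' -> {0,2}, take 2 (1->2 ok)
  t8 'x' -> {1}, take 1 (2->1 ok)
  t9 'y' -> {0,2}, take 2 (1->2 ok)
  t10 'y' -> {0,2}, take 0 (2->0 ok)
  t11 'x' -> {1}, take 1 (0->1 ok)
  t12 'y' -> {0,2}, take 0 (1->0 ok)
  t13 'x' -> {1}, take 1 (0->1 ok)
  t14 'y' -> {0,2}, take 0 (1->0 ok)
  t15 'y' -> {0,2}, take 2 (0->2 ok)
  t16 'y' -> {0,2}, take 0 (2->0 ok)
  t17 'y' -> {0,2}, take 2 (0->2 ok)
  t18 'x' -> {1}, take 1 (2->1 ok)
  t19 'y' -> {0,2}, take 2 (1->2 ok)
  t20 'x' -> {1}, take 1 (2->1 ok)
  t21 'y' -> {0,2}, take 0 (1->0 ok)
  t22 'y' -> {0,2}, take 2 (0->2 ok)
  t23 'x' -> {1}, take 1 (2->1 ok)
  t24 'y' -> {0,2}, take 0 (1->0 ok)
  t25 'y' -> {0,2}, take 2 (0->2 ok)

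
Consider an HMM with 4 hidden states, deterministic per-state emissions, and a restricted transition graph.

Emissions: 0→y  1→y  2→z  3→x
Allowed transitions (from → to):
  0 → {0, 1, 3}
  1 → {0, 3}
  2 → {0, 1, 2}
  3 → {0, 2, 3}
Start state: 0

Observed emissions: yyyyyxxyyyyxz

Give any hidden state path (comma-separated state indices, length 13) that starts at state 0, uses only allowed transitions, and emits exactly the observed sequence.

  t0 'y' -> {0,1}, take 0 (start)
  t1 'y' -> {0,1}, take 0 (0->0 ok)
  t2 'y' -> {0,1}, take 1 (0->1 ok)
  t3 'y' -> {0,1}, take 0 (1->0 ok)
  t4 'y' -> {0,1}, take 1 (0->1 ok)
  t5 'x' -> {3}, take 3 (1->3 ok)
  t6 'x' -> {3}, take 3 (3->3 ok)
  t7 'y' -> {0,1}, take 0 (3->0 ok)
  t8 'y' -> {0,1}, take 0 (0->0 ok)
  t9 'y' -> {0,1}, take 1 (0->1 ok)
  t10 'y' -> {0,1}, take 0 (1->0 ok)
  t11 'x' -> {3}, take 3 (0->3 ok)
  t12 'z' -> {2}, take 2 (3->2 ok)

0,0,1,0,1,3,3,0,0,1,0,3,2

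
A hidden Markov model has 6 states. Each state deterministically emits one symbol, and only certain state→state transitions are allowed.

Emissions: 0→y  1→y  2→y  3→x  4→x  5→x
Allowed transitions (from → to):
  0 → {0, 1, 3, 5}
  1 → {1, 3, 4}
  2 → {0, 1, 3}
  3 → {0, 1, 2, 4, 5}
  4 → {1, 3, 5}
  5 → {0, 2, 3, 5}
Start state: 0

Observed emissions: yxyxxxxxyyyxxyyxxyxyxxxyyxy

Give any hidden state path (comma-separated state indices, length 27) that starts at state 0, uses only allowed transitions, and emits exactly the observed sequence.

  t0 'y' -> {0,1,2}, take 0 (start)
  t1 'x' -> {3,4,5}, take 3 (0->3 ok)
  t2 'y' -> {0,1,2}, take 0 (3->0 ok)
  t3 'x' -> {3,4,5}, take 3 (0->3 ok)
  t4 'x' -> {3,4,5}, take 4 (3->4 ok)
  t5 'x' -> {3,4,5}, take 5 (4->5 ok)
  t6 'x' -> {3,4,5}, take 3 (5->3 ok)
  t7 'x' -> {3,4,5}, take 5 (3->5 ok)
  t8 'y' -> {0,1,2}, take 0 (5->0 ok)
  t9 'y' -> {0,1,2}, take 0 (0->0 ok)
  t10 'y' -> {0,1,2}, take 0 (0->0 ok)
  t11 'x' -> {3,4,5}, take 5 (0->5 ok)
  t12 'x' -> {3,4,5}, take 5 (5->5 ok)
  t13 'y' -> {0,1,2}, take 0 (5->0 ok)
  t14 'y' -> {0,1,2}, take 1 (0->1 ok)
  t15 'x' -> {3,4,5}, take 4 (1->4 ok)
  t16 'x' -> {3,4,5}, take 3 (4->3 ok)
  t17 'y' -> {0,1,2}, take 1 (3->1 ok)
  t18 'x' -> {3,4,5}, take 3 (1->3 ok)
  t19 'y' -> {0,1,2}, take 2 (3->2 ok)
  t20 'x' -> {3,4,5}, take 3 (2->3 ok)
  t21 'x' -> {3,4,5}, take 4 (3->4 ok)
  t22 'x' -> {3,4,5}, take 5 (4->5 ok)
  t23 'y' -> {0,1,2}, take 0 (5->0 ok)
  t24 'y' -> {0,1,2}, take 1 (0->1 ok)
  t25 'x' -> {3,4,5}, take 3 (1->3 ok)
  t26 'y' -> {0,1,2}, take 2 (3->2 ok)

0,3,0,3,4,5,3,5,0,0,0,5,5,0,1,4,3,1,3,2,3,4,5,0,1,3,2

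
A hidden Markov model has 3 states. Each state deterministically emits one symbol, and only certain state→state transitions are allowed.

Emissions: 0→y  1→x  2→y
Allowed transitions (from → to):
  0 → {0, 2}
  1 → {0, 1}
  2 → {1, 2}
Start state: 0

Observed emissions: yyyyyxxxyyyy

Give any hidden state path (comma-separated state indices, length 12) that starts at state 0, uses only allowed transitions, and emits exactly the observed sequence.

  pos 0: y in {0,2}, choose 0; start
  pos 1: y in {0,2}, choose 0; 0->0 ok
  pos 2: y in {0,2}, choose 0; 0->0 ok
  pos 3: y in {0,2}, choose 2; 0->2 ok
  pos 4: y in {0,2}, choose 2; 2->2 ok
  pos 5: x in {1}, choose 1; 2->1 ok
  pos 6: x in {1}, choose 1; 1->1 ok
  pos 7: x in {1}, choose 1; 1->1 ok
  pos 8: y in {0,2}, choose 0; 1->0 ok
  pos 9: y in {0,2}, choose 0; 0->0 ok
  pos 10: y in {0,2}, choose 0; 0->0 ok
  pos 11: y in {0,2}, choose 2; 0->2 ok

0,0,0,2,2,1,1,1,0,0,0,2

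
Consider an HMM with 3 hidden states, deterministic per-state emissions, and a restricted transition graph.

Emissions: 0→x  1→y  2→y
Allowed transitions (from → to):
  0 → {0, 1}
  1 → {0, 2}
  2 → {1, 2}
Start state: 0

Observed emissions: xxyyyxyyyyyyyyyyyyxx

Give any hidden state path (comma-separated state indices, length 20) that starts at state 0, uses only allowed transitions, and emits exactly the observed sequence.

  [0] x  {0}  => 0  start
  [1] x  {0}  => 0  0->0 ok
  [2] y  {1,2}  => 1  0->1 ok
  [3] y  {1,2}  => 2  1->2 ok
  [4] y  {1,2}  => 1  2->1 ok
  [5] x  {0}  => 0  1->0 ok
  [6] y  {1,2}  => 1  0->1 ok
  [7] y  {1,2}  => 2  1->2 ok
  [8] y  {1,2}  => 1  2->1 ok
  [9] y  {1,2}  => 2  1->2 ok
  [10] y  {1,2}  => 1  2->1 ok
  [11] y  {1,2}  => 2  1->2 ok
  [12] y  {1,2}  => 1  2->1 ok
  [13] y  {1,2}  => 2  1->2 ok
  [14] y  {1,2}  => 2  2->2 ok
  [15] y  {1,2}  => 1  2->1 ok
  [16] y  {1,2}  => 2  1->2 ok
  [17] y  {1,2}  => 1  2->1 ok
  [18] x  {0}  => 0  1->0 ok
  [19] x  {0}  => 0  0->0 ok

0,0,1,2,1,0,1,2,1,2,1,2,1,2,2,1,2,1,0,0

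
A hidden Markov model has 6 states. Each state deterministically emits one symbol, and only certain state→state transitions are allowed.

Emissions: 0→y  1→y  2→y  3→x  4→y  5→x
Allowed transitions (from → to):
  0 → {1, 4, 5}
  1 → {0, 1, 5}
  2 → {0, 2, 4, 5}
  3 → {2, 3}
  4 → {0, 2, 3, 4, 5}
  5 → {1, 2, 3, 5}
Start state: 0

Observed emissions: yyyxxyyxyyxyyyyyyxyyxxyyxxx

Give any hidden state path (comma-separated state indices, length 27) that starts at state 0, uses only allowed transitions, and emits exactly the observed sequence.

  pos 0: y in {0,1,2,4}, choose 0; start
  pos 1: y in {0,1,2,4}, choose 1; 0->1 ok
  pos 2: y in {0,1,2,4}, choose 1; 1->1 ok
  pos 3: x in {3,5}, choose 5; 1->5 ok
  pos 4: x in {3,5}, choose 3; 5->3 ok
  pos 5: y in {0,1,2,4}, choose 2; 3->2 ok
  pos 6: y in {0,1,2,4}, choose 4; 2->4 ok
  pos 7: x in {3,5}, choose 3; 4->3 ok
  pos 8: y in {0,1,2,4}, choose 2; 3->2 ok
  pos 9: y in {0,1,2,4}, choose 4; 2->4 ok
  pos 10: x in {3,5}, choose 5; 4->5 ok
  pos 11: y in {0,1,2,4}, choose 2; 5->2 ok
  pos 12: y in {0,1,2,4}, choose 2; 2->2 ok
  pos 13: y in {0,1,2,4}, choose 0; 2->0 ok
  pos 14: y in {0,1,2,4}, choose 4; 0->4 ok
  pos 15: y in {0,1,2,4}, choose 0; 4->0 ok
  pos 16: y in {0,1,2,4}, choose 4; 0->4 ok
  pos 17: x in {3,5}, choose 5; 4->5 ok
  pos 18: y in {0,1,2,4}, choose 1; 5->1 ok
  pos 19: y in {0,1,2,4}, choose 1; 1->1 ok
  pos 20: x in {3,5}, choose 5; 1->5 ok
  pos 21: x in {3,5}, choose 5; 5->5 ok
  pos 22: y in {0,1,2,4}, choose 1; 5->1 ok
  pos 23: y in {0,1,2,4}, choose 1; 1->1 ok
  pos 24: x in {3,5}, choose 5; 1->5 ok
  pos 25: x in {3,5}, choose 3; 5->3 ok
  pos 26: x in {3,5}, choose 3; 3->3 ok

0,1,1,5,3,2,4,3,2,4,5,2,2,0,4,0,4,5,1,1,5,5,1,1,5,3,3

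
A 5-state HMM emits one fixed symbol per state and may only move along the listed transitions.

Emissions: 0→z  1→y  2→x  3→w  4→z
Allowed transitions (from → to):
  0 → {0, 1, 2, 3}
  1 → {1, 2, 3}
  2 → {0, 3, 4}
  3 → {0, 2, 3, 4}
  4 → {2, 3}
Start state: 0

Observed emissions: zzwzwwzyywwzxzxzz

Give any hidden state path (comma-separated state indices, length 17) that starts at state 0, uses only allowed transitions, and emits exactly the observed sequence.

0,0,3,0,3,3,0,1,1,3,3,4,2,4,2,0,0

  pos 0: z in {0,4}, choose 0; start
  pos 1: z in {0,4}, choose 0; 0->0 ok
  pos 2: w in {3}, choose 3; 0->3 ok
  pos 3: z in {0,4}, choose 0; 3->0 ok
  pos 4: w in {3}, choose 3; 0->3 ok
  pos 5: w in {3}, choose 3; 3->3 ok
  pos 6: z in {0,4}, choose 0; 3->0 ok
  pos 7: y in {1}, choose 1; 0->1 ok
  pos 8: y in {1}, choose 1; 1->1 ok
  pos 9: w in {3}, choose 3; 1->3 ok
  pos 10: w in {3}, choose 3; 3->3 ok
  pos 11: z in {0,4}, choose 4; 3->4 ok
  pos 12: x in {2}, choose 2; 4->2 ok
  pos 13: z in {0,4}, choose 4; 2->4 ok
  pos 14: x in {2}, choose 2; 4->2 ok
  pos 15: z in {0,4}, choose 0; 2->0 ok
  pos 16: z in {0,4}, choose 0; 0->0 ok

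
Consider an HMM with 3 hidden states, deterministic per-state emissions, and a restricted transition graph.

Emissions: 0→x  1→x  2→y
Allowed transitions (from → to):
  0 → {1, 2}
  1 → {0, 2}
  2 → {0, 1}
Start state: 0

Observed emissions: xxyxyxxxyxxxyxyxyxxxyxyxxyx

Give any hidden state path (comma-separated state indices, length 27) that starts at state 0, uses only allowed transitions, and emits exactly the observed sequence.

0,1,2,0,2,1,0,1,2,0,1,0,2,1,2,0,2,1,0,1,2,1,2,1,0,2,0

  pos 0: x in {0,1}, choose 0; start
  pos 1: x in {0,1}, choose 1; 0->1 ok
  pos 2: y in {2}, choose 2; 1->2 ok
  pos 3: x in {0,1}, choose 0; 2->0 ok
  pos 4: y in {2}, choose 2; 0->2 ok
  pos 5: x in {0,1}, choose 1; 2->1 ok
  pos 6: x in {0,1}, choose 0; 1->0 ok
  pos 7: x in {0,1}, choose 1; 0->1 ok
  pos 8: y in {2}, choose 2; 1->2 ok
  pos 9: x in {0,1}, choose 0; 2->0 ok
  pos 10: x in {0,1}, choose 1; 0->1 ok
  pos 11: x in {0,1}, choose 0; 1->0 ok
  pos 12: y in {2}, choose 2; 0->2 ok
  pos 13: x in {0,1}, choose 1; 2->1 ok
  pos 14: y in {2}, choose 2; 1->2 ok
  pos 15: x in {0,1}, choose 0; 2->0 ok
  pos 16: y in {2}, choose 2; 0->2 ok
  pos 17: x in {0,1}, choose 1; 2->1 ok
  pos 18: x in {0,1}, choose 0; 1->0 ok
  pos 19: x in {0,1}, choose 1; 0->1 ok
  pos 20: y in {2}, choose 2; 1->2 ok
  pos 21: x in {0,1}, choose 1; 2->1 ok
  pos 22: y in {2}, choose 2; 1->2 ok
  pos 23: x in {0,1}, choose 1; 2->1 ok
  pos 24: x in {0,1}, choose 0; 1->0 ok
  pos 25: y in {2}, choose 2; 0->2 ok
  pos 26: x in {0,1}, choose 0; 2->0 ok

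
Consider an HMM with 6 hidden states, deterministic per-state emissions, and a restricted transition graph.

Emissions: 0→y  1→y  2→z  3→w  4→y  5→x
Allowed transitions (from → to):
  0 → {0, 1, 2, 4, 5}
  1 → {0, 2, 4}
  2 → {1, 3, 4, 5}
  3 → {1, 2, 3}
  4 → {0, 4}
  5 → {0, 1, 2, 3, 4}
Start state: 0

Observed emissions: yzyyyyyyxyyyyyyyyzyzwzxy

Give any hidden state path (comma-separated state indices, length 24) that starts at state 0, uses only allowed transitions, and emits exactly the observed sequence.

0,2,1,4,0,1,0,0,5,4,4,4,4,0,0,0,1,2,1,2,3,2,5,0

  [0] y  {0,1,4}  => 0  start
  [1] z  {2}  => 2  0->2 ok
  [2] y  {0,1,4}  => 1  2->1 ok
  [3] y  {0,1,4}  => 4  1->4 ok
  [4] y  {0,1,4}  => 0  4->0 ok
  [5] y  {0,1,4}  => 1  0->1 ok
  [6] y  {0,1,4}  => 0  1->0 ok
  [7] y  {0,1,4}  => 0  0->0 ok
  [8] x  {5}  => 5  0->5 ok
  [9] y  {0,1,4}  => 4  5->4 ok
  [10] y  {0,1,4}  => 4  4->4 ok
  [11] y  {0,1,4}  => 4  4->4 ok
  [12] y  {0,1,4}  => 4  4->4 ok
  [13] y  {0,1,4}  => 0  4->0 ok
  [14] y  {0,1,4}  => 0  0->0 ok
  [15] y  {0,1,4}  => 0  0->0 ok
  [16] y  {0,1,4}  => 1  0->1 ok
  [17] z  {2}  => 2  1->2 ok
  [18] y  {0,1,4}  => 1  2->1 ok
  [19] z  {2}  => 2  1->2 ok
  [20] w  {3}  => 3  2->3 ok
  [21] z  {2}  => 2  3->2 ok
  [22] x  {5}  => 5  2->5 ok
  [23] y  {0,1,4}  => 0  5->0 ok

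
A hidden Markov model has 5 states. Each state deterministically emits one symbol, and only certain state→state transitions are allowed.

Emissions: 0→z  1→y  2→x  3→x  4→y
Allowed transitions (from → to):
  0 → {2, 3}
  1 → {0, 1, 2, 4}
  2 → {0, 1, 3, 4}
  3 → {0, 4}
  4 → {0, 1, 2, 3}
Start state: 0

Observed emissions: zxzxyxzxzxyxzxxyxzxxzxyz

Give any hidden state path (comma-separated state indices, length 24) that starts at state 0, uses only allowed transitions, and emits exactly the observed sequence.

0,3,0,2,4,3,0,2,0,3,4,2,0,2,3,4,2,0,2,3,0,3,4,0

  [0] z  {0}  => 0  start
  [1] x  {2,3}  => 3  0->3 ok
  [2] z  {0}  => 0  3->0 ok
  [3] x  {2,3}  => 2  0->2 ok
  [4] y  {1,4}  => 4  2->4 ok
  [5] x  {2,3}  => 3  4->3 ok
  [6] z  {0}  => 0  3->0 ok
  [7] x  {2,3}  => 2  0->2 ok
  [8] z  {0}  => 0  2->0 ok
  [9] x  {2,3}  => 3  0->3 ok
  [10] y  {1,4}  => 4  3->4 ok
  [11] x  {2,3}  => 2  4->2 ok
  [12] z  {0}  => 0  2->0 ok
  [13] x  {2,3}  => 2  0->2 ok
  [14] x  {2,3}  => 3  2->3 ok
  [15] y  {1,4}  => 4  3->4 ok
  [16] x  {2,3}  => 2  4->2 ok
  [17] z  {0}  => 0  2->0 ok
  [18] x  {2,3}  => 2  0->2 ok
  [19] x  {2,3}  => 3  2->3 ok
  [20] z  {0}  => 0  3->0 ok
  [21] x  {2,3}  => 3  0->3 ok
  [22] y  {1,4}  => 4  3->4 ok
  [23] z  {0}  => 0  4->0 ok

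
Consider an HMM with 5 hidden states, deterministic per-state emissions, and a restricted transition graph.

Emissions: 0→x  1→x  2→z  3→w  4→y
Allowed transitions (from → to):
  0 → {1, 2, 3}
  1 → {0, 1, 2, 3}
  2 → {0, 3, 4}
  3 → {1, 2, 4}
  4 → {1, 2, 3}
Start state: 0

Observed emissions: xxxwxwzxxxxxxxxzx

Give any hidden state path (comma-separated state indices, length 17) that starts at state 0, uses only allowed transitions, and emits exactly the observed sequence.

0,1,0,3,1,3,2,0,1,0,1,1,0,1,1,2,0

  [0] x  {0,1}  => 0  start
  [1] x  {0,1}  => 1  0->1 ok
  [2] x  {0,1}  => 0  1->0 ok
  [3] w  {3}  => 3  0->3 ok
  [4] x  {0,1}  => 1  3->1 ok
  [5] w  {3}  => 3  1->3 ok
  [6] z  {2}  => 2  3->2 ok
  [7] x  {0,1}  => 0  2->0 ok
  [8] x  {0,1}  => 1  0->1 ok
  [9] x  {0,1}  => 0  1->0 ok
  [10] x  {0,1}  => 1  0->1 ok
  [11] x  {0,1}  => 1  1->1 ok
  [12] x  {0,1}  => 0  1->0 ok
  [13] x  {0,1}  => 1  0->1 ok
  [14] x  {0,1}  => 1  1->1 ok
  [15] z  {2}  => 2  1->2 ok
  [16] x  {0,1}  => 0  2->0 ok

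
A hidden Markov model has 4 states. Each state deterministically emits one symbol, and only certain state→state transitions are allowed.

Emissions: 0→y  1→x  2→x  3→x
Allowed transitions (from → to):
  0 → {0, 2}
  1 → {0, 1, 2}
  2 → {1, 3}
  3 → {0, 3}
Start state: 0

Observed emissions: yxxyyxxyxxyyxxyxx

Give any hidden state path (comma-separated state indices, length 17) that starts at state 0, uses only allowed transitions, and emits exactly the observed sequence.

0,2,3,0,0,2,1,0,2,1,0,0,2,1,0,2,1

  [0] y  {0}  => 0  start
  [1] x  {1,2,3}  => 2  0->2 ok
  [2] x  {1,2,3}  => 3  2->3 ok
  [3] y  {0}  => 0  3->0 ok
  [4] y  {0}  => 0  0->0 ok
  [5] x  {1,2,3}  => 2  0->2 ok
  [6] x  {1,2,3}  => 1  2->1 ok
  [7] y  {0}  => 0  1->0 ok
  [8] x  {1,2,3}  => 2  0->2 ok
  [9] x  {1,2,3}  => 1  2->1 ok
  [10] y  {0}  => 0  1->0 ok
  [11] y  {0}  => 0  0->0 ok
  [12] x  {1,2,3}  => 2  0->2 ok
  [13] x  {1,2,3}  => 1  2->1 ok
  [14] y  {0}  => 0  1->0 ok
  [15] x  {1,2,3}  => 2  0->2 ok
  [16] x  {1,2,3}  => 1  2->1 ok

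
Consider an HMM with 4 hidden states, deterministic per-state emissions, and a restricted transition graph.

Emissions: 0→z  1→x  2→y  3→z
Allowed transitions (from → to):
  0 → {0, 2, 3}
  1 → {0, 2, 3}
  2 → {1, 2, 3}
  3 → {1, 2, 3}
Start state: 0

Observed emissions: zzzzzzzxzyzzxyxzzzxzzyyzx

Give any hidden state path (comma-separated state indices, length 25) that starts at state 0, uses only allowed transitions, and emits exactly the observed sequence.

0,0,0,0,0,0,3,1,0,2,3,3,1,2,1,0,0,3,1,3,3,2,2,3,1

  t0 'z' -> {0,3}, take 0 (start)
  t1 'z' -> {0,3}, take 0 (0->0 ok)
  t2 'z' -> {0,3}, take 0 (0->0 ok)
  t3 'z' -> {0,3}, take 0 (0->0 ok)
  t4 'z' -> {0,3}, take 0 (0->0 ok)
  t5 'z' -> {0,3}, take 0 (0->0 ok)
  t6 'z' -> {0,3}, take 3 (0->3 ok)
  t7 'x' -> {1}, take 1 (3->1 ok)
  t8 'z' -> {0,3}, take 0 (1->0 ok)
  t9 'y' -> {2}, take 2 (0->2 ok)
  t10 'z' -> {0,3}, take 3 (2->3 ok)
  t11 'z' -> {0,3}, take 3 (3->3 ok)
  t12 'x' -> {1}, take 1 (3->1 ok)
  t13 'y' -> {2}, take 2 (1->2 ok)
  t14 'x' -> {1}, take 1 (2->1 ok)
  t15 'z' -> {0,3}, take 0 (1->0 ok)
  t16 'z' -> {0,3}, take 0 (0->0 ok)
  t17 'z' -> {0,3}, take 3 (0->3 ok)
  t18 'x' -> {1}, take 1 (3->1 ok)
  t19 'z' -> {0,3}, take 3 (1->3 ok)
  t20 'z' -> {0,3}, take 3 (3->3 ok)
  t21 'y' -> {2}, take 2 (3->2 ok)
  t22 'y' -> {2}, take 2 (2->2 ok)
  t23 'z' -> {0,3}, take 3 (2->3 ok)
  t24 'x' -> {1}, take 1 (3->1 ok)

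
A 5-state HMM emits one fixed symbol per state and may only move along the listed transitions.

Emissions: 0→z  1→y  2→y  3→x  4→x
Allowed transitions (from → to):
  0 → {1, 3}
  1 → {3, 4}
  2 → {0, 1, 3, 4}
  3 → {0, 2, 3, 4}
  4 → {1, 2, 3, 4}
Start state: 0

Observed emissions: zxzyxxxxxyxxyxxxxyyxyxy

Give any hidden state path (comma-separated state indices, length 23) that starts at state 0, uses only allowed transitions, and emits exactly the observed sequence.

0,3,0,1,3,3,4,3,3,2,4,3,2,4,4,4,4,2,1,3,2,3,2

  t0 'z' -> {0}, take 0 (start)
  t1 'x' -> {3,4}, take 3 (0->3 ok)
  t2 'z' -> {0}, take 0 (3->0 ok)
  t3 'y' -> {1,2}, take 1 (0->1 ok)
  t4 'x' -> {3,4}, take 3 (1->3 ok)
  t5 'x' -> {3,4}, take 3 (3->3 ok)
  t6 'x' -> {3,4}, take 4 (3->4 ok)
  t7 'x' -> {3,4}, take 3 (4->3 ok)
  t8 'x' -> {3,4}, take 3 (3->3 ok)
  t9 'y' -> {1,2}, take 2 (3->2 ok)
  t10 'x' -> {3,4}, take 4 (2->4 ok)
  t11 'x' -> {3,4}, take 3 (4->3 ok)
  t12 'y' -> {1,2}, take 2 (3->2 ok)
  t13 'x' -> {3,4}, take 4 (2->4 ok)
  t14 'x' -> {3,4}, take 4 (4->4 ok)
  t15 'x' -> {3,4}, take 4 (4->4 ok)
  t16 'x' -> {3,4}, take 4 (4->4 ok)
  t17 'y' -> {1,2}, take 2 (4->2 ok)
  t18 'y' -> {1,2}, take 1 (2->1 ok)
  t19 'x' -> {3,4}, take 3 (1->3 ok)
  t20 'y' -> {1,2}, take 2 (3->2 ok)
  t21 'x' -> {3,4}, take 3 (2->3 ok)
  t22 'y' -> {1,2}, take 2 (3->2 ok)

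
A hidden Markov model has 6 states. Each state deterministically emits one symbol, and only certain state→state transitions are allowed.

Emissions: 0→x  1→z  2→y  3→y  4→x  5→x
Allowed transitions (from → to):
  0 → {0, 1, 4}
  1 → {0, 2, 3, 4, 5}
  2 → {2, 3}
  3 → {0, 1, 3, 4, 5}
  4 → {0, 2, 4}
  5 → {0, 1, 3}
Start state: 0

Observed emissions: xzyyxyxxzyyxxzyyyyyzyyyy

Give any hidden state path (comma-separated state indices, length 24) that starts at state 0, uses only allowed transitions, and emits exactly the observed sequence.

0,1,3,3,5,3,5,0,1,2,3,4,0,1,2,2,2,2,3,1,2,2,2,2

  t0 'x' -> {0,4,5}, take 0 (start)
  t1 'z' -> {1}, take 1 (0->1 ok)
  t2 'y' -> {2,3}, take 3 (1->3 ok)
  t3 'y' -> {2,3}, take 3 (3->3 ok)
  t4 'x' -> {0,4,5}, take 5 (3->5 ok)
  t5 'y' -> {2,3}, take 3 (5->3 ok)
  t6 'x' -> {0,4,5}, take 5 (3->5 ok)
  t7 'x' -> {0,4,5}, take 0 (5->0 ok)
  t8 'z' -> {1}, take 1 (0->1 ok)
  t9 'y' -> {2,3}, take 2 (1->2 ok)
  t10 'y' -> {2,3}, take 3 (2->3 ok)
  t11 'x' -> {0,4,5}, take 4 (3->4 ok)
  t12 'x' -> {0,4,5}, take 0 (4->0 ok)
  t13 'z' -> {1}, take 1 (0->1 ok)
  t14 'y' -> {2,3}, take 2 (1->2 ok)
  t15 'y' -> {2,3}, take 2 (2->2 ok)
  t16 'y' -> {2,3}, take 2 (2->2 ok)
  t17 'y' -> {2,3}, take 2 (2->2 ok)
  t18 'y' -> {2,3}, take 3 (2->3 ok)
  t19 'z' -> {1}, take 1 (3->1 ok)
  t20 'y' -> {2,3}, take 2 (1->2 ok)
  t21 'y' -> {2,3}, take 2 (2->2 ok)
  t22 'y' -> {2,3}, take 2 (2->2 ok)
  t23 'y' -> {2,3}, take 2 (2->2 ok)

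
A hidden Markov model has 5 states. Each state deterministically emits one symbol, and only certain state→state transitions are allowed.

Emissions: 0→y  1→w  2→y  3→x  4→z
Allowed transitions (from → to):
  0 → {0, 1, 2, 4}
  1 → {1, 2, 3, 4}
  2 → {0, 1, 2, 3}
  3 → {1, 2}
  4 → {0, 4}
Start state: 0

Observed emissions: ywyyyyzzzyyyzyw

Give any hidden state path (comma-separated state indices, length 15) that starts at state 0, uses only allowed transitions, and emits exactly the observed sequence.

  [0] y  {0,2}  => 0  start
  [1] w  {1}  => 1  0->1 ok
  [2] y  {0,2}  => 2  1->2 ok
  [3] y  {0,2}  => 0  2->0 ok
  [4] y  {0,2}  => 2  0->2 ok
  [5] y  {0,2}  => 0  2->0 ok
  [6] z  {4}  => 4  0->4 ok
  [7] z  {4}  => 4  4->4 ok
  [8] z  {4}  => 4  4->4 ok
  [9] y  {0,2}  => 0  4->0 ok
  [10] y  {0,2}  => 2  0->2 ok
  [11] y  {0,2}  => 0  2->0 ok
  [12] z  {4}  => 4  0->4 ok
  [13] y  {0,2}  => 0  4->0 ok
  [14] w  {1}  => 1  0->1 ok

0,1,2,0,2,0,4,4,4,0,2,0,4,0,1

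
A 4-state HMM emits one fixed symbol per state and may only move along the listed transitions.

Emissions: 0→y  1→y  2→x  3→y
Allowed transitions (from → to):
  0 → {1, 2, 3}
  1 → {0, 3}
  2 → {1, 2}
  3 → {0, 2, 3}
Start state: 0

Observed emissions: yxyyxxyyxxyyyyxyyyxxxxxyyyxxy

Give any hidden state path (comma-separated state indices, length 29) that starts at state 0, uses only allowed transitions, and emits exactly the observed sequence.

0,2,1,0,2,2,1,3,2,2,1,3,3,0,2,1,0,3,2,2,2,2,2,1,3,3,2,2,1

  t0 'y' -> {0,1,3}, take 0 (start)
  t1 'x' -> {2}, take 2 (0->2 ok)
  t2 'y' -> {0,1,3}, take 1 (2->1 ok)
  t3 'y' -> {0,1,3}, take 0 (1->0 ok)
  t4 'x' -> {2}, take 2 (0->2 ok)
  t5 'x' -> {2}, take 2 (2->2 ok)
  t6 'y' -> {0,1,3}, take 1 (2->1 ok)
  t7 'y' -> {0,1,3}, take 3 (1->3 ok)
  t8 'x' -> {2}, take 2 (3->2 ok)
  t9 'x' -> {2}, take 2 (2->2 ok)
  t10 'y' -> {0,1,3}, take 1 (2->1 ok)
  t11 'y' -> {0,1,3}, take 3 (1->3 ok)
  t12 'y' -> {0,1,3}, take 3 (3->3 ok)
  t13 'y' -> {0,1,3}, take 0 (3->0 ok)
  t14 'x' -> {2}, take 2 (0->2 ok)
  t15 'y' -> {0,1,3}, take 1 (2->1 ok)
  t16 'y' -> {0,1,3}, take 0 (1->0 ok)
  t17 'y' -> {0,1,3}, take 3 (0->3 ok)
  t18 'x' -> {2}, take 2 (3->2 ok)
  t19 'x' -> {2}, take 2 (2->2 ok)
  t20 'x' -> {2}, take 2 (2->2 ok)
  t21 'x' -> {2}, take 2 (2->2 ok)
  t22 'x' -> {2}, take 2 (2->2 ok)
  t23 'y' -> {0,1,3}, take 1 (2->1 ok)
  t24 'y' -> {0,1,3}, take 3 (1->3 ok)
  t25 'y' -> {0,1,3}, take 3 (3->3 ok)
  t26 'x' -> {2}, take 2 (3->2 ok)
  t27 'x' -> {2}, take 2 (2->2 ok)
  t28 'y' -> {0,1,3}, take 1 (2->1 ok)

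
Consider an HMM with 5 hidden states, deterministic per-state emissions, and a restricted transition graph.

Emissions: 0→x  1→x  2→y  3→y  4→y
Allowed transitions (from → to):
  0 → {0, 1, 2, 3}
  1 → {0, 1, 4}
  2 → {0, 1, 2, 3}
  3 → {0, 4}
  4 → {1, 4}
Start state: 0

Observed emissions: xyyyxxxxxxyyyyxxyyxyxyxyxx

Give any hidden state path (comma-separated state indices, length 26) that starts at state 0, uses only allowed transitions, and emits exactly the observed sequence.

  [0] x  {0,1}  => 0  start
  [1] y  {2,3,4}  => 3  0->3 ok
  [2] y  {2,3,4}  => 4  3->4 ok
  [3] y  {2,3,4}  => 4  4->4 ok
  [4] x  {0,1}  => 1  4->1 ok
  [5] x  {0,1}  => 1  1->1 ok
  [6] x  {0,1}  => 1  1->1 ok
  [7] x  {0,1}  => 1  1->1 ok
  [8] x  {0,1}  => 0  1->0 ok
  [9] x  {0,1}  => 0  0->0 ok
  [10] y  {2,3,4}  => 2  0->2 ok
  [11] y  {2,3,4}  => 2  2->2 ok
  [12] y  {2,3,4}  => 3  2->3 ok
  [13] y  {2,3,4}  => 4  3->4 ok
  [14] x  {0,1}  => 1  4->1 ok
  [15] x  {0,1}  => 1  1->1 ok
  [16] y  {2,3,4}  => 4  1->4 ok
  [17] y  {2,3,4}  => 4  4->4 ok
  [18] x  {0,1}  => 1  4->1 ok
  [19] y  {2,3,4}  => 4  1->4 ok
  [20] x  {0,1}  => 1  4->1 ok
  [21] y  {2,3,4}  => 4  1->4 ok
  [22] x  {0,1}  => 1  4->1 ok
  [23] y  {2,3,4}  => 4  1->4 ok
  [24] x  {0,1}  => 1  4->1 ok
  [25] x  {0,1}  => 0  1->0 ok

0,3,4,4,1,1,1,1,0,0,2,2,3,4,1,1,4,4,1,4,1,4,1,4,1,0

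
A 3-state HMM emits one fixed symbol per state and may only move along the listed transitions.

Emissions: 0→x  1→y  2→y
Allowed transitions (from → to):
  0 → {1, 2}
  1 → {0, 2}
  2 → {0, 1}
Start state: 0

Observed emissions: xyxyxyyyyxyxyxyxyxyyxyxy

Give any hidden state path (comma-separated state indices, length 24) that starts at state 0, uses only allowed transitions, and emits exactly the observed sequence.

0,2,0,1,0,1,2,1,2,0,1,0,2,0,1,0,2,0,2,1,0,2,0,2

  pos 0: x in {0}, choose 0; start
  pos 1: y in {1,2}, choose 2; 0->2 ok
  pos 2: x in {0}, choose 0; 2->0 ok
  pos 3: y in {1,2}, choose 1; 0->1 ok
  pos 4: x in {0}, choose 0; 1->0 ok
  pos 5: y in {1,2}, choose 1; 0->1 ok
  pos 6: y in {1,2}, choose 2; 1->2 ok
  pos 7: y in {1,2}, choose 1; 2->1 ok
  pos 8: y in {1,2}, choose 2; 1->2 ok
  pos 9: x in {0}, choose 0; 2->0 ok
  pos 10: y in {1,2}, choose 1; 0->1 ok
  pos 11: x in {0}, choose 0; 1->0 ok
  pos 12: y in {1,2}, choose 2; 0->2 ok
  pos 13: x in {0}, choose 0; 2->0 ok
  pos 14: y in {1,2}, choose 1; 0->1 ok
  pos 15: x in {0}, choose 0; 1->0 ok
  pos 16: y in {1,2}, choose 2; 0->2 ok
  pos 17: x in {0}, choose 0; 2->0 ok
  pos 18: y in {1,2}, choose 2; 0->2 ok
  pos 19: y in {1,2}, choose 1; 2->1 ok
  pos 20: x in {0}, choose 0; 1->0 ok
  pos 21: y in {1,2}, choose 2; 0->2 ok
  pos 22: x in {0}, choose 0; 2->0 ok
  pos 23: y in {1,2}, choose 2; 0->2 ok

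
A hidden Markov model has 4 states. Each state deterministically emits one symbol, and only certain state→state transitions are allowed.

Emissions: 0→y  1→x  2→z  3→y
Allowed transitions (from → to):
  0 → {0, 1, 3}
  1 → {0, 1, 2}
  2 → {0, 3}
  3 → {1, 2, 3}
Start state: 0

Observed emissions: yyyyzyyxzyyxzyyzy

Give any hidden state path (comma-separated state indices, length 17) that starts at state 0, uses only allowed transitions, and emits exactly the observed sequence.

0,3,3,3,2,3,3,1,2,0,0,1,2,3,3,2,3

  0: obs=y cand={0,3} pick 0 [start]
  1: obs=y cand={0,3} pick 3 [0->3 ok]
  2: obs=y cand={0,3} pick 3 [3->3 ok]
  3: obs=y cand={0,3} pick 3 [3->3 ok]
  4: obs=z cand={2} pick 2 [3->2 ok]
  5: obs=y cand={0,3} pick 3 [2->3 ok]
  6: obs=y cand={0,3} pick 3 [3->3 ok]
  7: obs=x cand={1} pick 1 [3->1 ok]
  8: obs=z cand={2} pick 2 [1->2 ok]
  9: obs=y cand={0,3} pick 0 [2->0 ok]
  10: obs=y cand={0,3} pick 0 [0->0 ok]
  11: obs=x cand={1} pick 1 [0->1 ok]
  12: obs=z cand={2} pick 2 [1->2 ok]
  13: obs=y cand={0,3} pick 3 [2->3 ok]
  14: obs=y cand={0,3} pick 3 [3->3 ok]
  15: obs=z cand={2} pick 2 [3->2 ok]
  16: obs=y cand={0,3} pick 3 [2->3 ok]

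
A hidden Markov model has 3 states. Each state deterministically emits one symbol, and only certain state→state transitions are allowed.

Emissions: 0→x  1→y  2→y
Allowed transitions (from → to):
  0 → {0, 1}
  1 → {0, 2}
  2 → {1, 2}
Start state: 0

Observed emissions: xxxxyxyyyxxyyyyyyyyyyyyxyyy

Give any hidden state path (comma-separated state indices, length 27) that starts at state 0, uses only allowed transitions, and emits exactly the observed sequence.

0,0,0,0,1,0,1,2,1,0,0,1,2,1,2,2,1,2,2,1,2,2,1,0,1,2,2

  t0 'x' -> {0}, take 0 (start)
  t1 'x' -> {0}, take 0 (0->0 ok)
  t2 'x' -> {0}, take 0 (0->0 ok)
  t3 'x' -> {0}, take 0 (0->0 ok)
  t4 'y' -> {1,2}, take 1 (0->1 ok)
  t5 'x' -> {0}, take 0 (1->0 ok)
  t6 'y' -> {1,2}, take 1 (0->1 ok)
  t7 'y' -> {1,2}, take 2 (1->2 ok)
  t8 'y' -> {1,2}, take 1 (2->1 ok)
  t9 'x' -> {0}, take 0 (1->0 ok)
  t10 'x' -> {0}, take 0 (0->0 ok)
  t11 'y' -> {1,2}, take 1 (0->1 ok)
  t12 'y' -> {1,2}, take 2 (1->2 ok)
  t13 'y' -> {1,2}, take 1 (2->1 ok)
  t14 'y' -> {1,2}, take 2 (1->2 ok)
  t15 'y' -> {1,2}, take 2 (2->2 ok)
  t16 'y' -> {1,2}, take 1 (2->1 ok)
  t17 'y' -> {1,2}, take 2 (1->2 ok)
  t18 'y' -> {1,2}, take 2 (2->2 ok)
  t19 'y' -> {1,2}, take 1 (2->1 ok)
  t20 'y' -> {1,2}, take 2 (1->2 ok)
  t21 'y' -> {1,2}, take 2 (2->2 ok)
  t22 'y' -> {1,2}, take 1 (2->1 ok)
  t23 'x' -> {0}, take 0 (1->0 ok)
  t24 'y' -> {1,2}, take 1 (0->1 ok)
  t25 'y' -> {1,2}, take 2 (1->2 ok)
  t26 'y' -> {1,2}, take 2 (2->2 ok)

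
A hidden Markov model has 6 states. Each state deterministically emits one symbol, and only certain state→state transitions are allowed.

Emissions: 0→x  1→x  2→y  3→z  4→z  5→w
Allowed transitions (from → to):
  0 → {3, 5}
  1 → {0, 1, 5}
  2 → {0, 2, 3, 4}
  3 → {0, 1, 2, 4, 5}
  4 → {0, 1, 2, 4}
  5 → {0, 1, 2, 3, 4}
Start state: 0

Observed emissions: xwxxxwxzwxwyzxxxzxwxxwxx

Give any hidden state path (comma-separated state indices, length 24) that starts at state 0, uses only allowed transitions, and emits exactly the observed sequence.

  [0] x  {0,1}  => 0  start
  [1] w  {5}  => 5  0->5 ok
  [2] x  {0,1}  => 1  5->1 ok
  [3] x  {0,1}  => 1  1->1 ok
  [4] x  {0,1}  => 1  1->1 ok
  [5] w  {5}  => 5  1->5 ok
  [6] x  {0,1}  => 0  5->0 ok
  [7] z  {3,4}  => 3  0->3 ok
  [8] w  {5}  => 5  3->5 ok
  [9] x  {0,1}  => 1  5->1 ok
  [10] w  {5}  => 5  1->5 ok
  [11] y  {2}  => 2  5->2 ok
  [12] z  {3,4}  => 3  2->3 ok
  [13] x  {0,1}  => 1  3->1 ok
  [14] x  {0,1}  => 1  1->1 ok
  [15] x  {0,1}  => 0  1->0 ok
  [16] z  {3,4}  => 3  0->3 ok
  [17] x  {0,1}  => 1  3->1 ok
  [18] w  {5}  => 5  1->5 ok
  [19] x  {0,1}  => 1  5->1 ok
  [20] x  {0,1}  => 1  1->1 ok
  [21] w  {5}  => 5  1->5 ok
  [22] x  {0,1}  => 1  5->1 ok
  [23] x  {0,1}  => 0  1->0 ok

0,5,1,1,1,5,0,3,5,1,5,2,3,1,1,0,3,1,5,1,1,5,1,0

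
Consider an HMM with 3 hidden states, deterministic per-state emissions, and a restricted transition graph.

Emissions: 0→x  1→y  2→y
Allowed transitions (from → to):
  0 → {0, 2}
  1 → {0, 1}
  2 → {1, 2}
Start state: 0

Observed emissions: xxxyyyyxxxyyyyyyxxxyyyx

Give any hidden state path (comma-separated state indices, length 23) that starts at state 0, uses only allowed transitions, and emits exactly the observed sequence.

0,0,0,2,2,1,1,0,0,0,2,2,2,2,2,1,0,0,0,2,2,1,0

  pos 0: x in {0}, choose 0; start
  pos 1: x in {0}, choose 0; 0->0 ok
  pos 2: x in {0}, choose 0; 0->0 ok
  pos 3: y in {1,2}, choose 2; 0->2 ok
  pos 4: y in {1,2}, choose 2; 2->2 ok
  pos 5: y in {1,2}, choose 1; 2->1 ok
  pos 6: y in {1,2}, choose 1; 1->1 ok
  pos 7: x in {0}, choose 0; 1->0 ok
  pos 8: x in {0}, choose 0; 0->0 ok
  pos 9: x in {0}, choose 0; 0->0 ok
  pos 10: y in {1,2}, choose 2; 0->2 ok
  pos 11: y in {1,2}, choose 2; 2->2 ok
  pos 12: y in {1,2}, choose 2; 2->2 ok
  pos 13: y in {1,2}, choose 2; 2->2 ok
  pos 14: y in {1,2}, choose 2; 2->2 ok
  pos 15: y in {1,2}, choose 1; 2->1 ok
  pos 16: x in {0}, choose 0; 1->0 ok
  pos 17: x in {0}, choose 0; 0->0 ok
  pos 18: x in {0}, choose 0; 0->0 ok
  pos 19: y in {1,2}, choose 2; 0->2 ok
  pos 20: y in {1,2}, choose 2; 2->2 ok
  pos 21: y in {1,2}, choose 1; 2->1 ok
  pos 22: x in {0}, choose 0; 1->0 ok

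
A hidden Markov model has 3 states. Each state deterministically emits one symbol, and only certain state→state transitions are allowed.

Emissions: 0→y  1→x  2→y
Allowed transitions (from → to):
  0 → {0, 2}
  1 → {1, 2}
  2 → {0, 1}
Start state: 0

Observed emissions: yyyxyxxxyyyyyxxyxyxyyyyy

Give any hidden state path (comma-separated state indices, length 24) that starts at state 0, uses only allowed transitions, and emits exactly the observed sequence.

0,0,2,1,2,1,1,1,2,0,0,0,2,1,1,2,1,2,1,2,0,0,0,0

  t0 'y' -> {0,2}, take 0 (start)
  t1 'y' -> {0,2}, take 0 (0->0 ok)
  t2 'y' -> {0,2}, take 2 (0->2 ok)
  t3 'x' -> {1}, take 1 (2->1 ok)
  t4 'y' -> {0,2}, take 2 (1->2 ok)
  t5 'x' -> {1}, take 1 (2->1 ok)
  t6 'x' -> {1}, take 1 (1->1 ok)
  t7 'x' -> {1}, take 1 (1->1 ok)
  t8 'y' -> {0,2}, take 2 (1->2 ok)
  t9 'y' -> {0,2}, take 0 (2->0 ok)
  t10 'y' -> {0,2}, take 0 (0->0 ok)
  t11 'y' -> {0,2}, take 0 (0->0 ok)
  t12 'y' -> {0,2}, take 2 (0->2 ok)
  t13 'x' -> {1}, take 1 (2->1 ok)
  t14 'x' -> {1}, take 1 (1->1 ok)
  t15 'y' -> {0,2}, take 2 (1->2 ok)
  t16 'x' -> {1}, take 1 (2->1 ok)
  t17 'y' -> {0,2}, take 2 (1->2 ok)
  t18 'x' -> {1}, take 1 (2->1 ok)
  t19 'y' -> {0,2}, take 2 (1->2 ok)
  t20 'y' -> {0,2}, take 0 (2->0 ok)
  t21 'y' -> {0,2}, take 0 (0->0 ok)
  t22 'y' -> {0,2}, take 0 (0->0 ok)
  t23 'y' -> {0,2}, take 0 (0->0 ok)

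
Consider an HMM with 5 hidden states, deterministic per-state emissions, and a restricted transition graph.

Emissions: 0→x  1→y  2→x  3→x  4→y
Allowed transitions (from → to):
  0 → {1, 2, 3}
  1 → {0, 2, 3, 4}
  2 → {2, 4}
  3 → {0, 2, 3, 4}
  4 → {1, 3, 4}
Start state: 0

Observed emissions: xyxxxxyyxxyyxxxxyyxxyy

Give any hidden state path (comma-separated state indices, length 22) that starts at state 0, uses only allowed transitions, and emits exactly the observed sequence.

0,1,3,0,3,2,4,1,2,2,4,1,3,3,0,2,4,4,3,0,1,4

  [0] x  {0,2,3}  => 0  start
  [1] y  {1,4}  => 1  0->1 ok
  [2] x  {0,2,3}  => 3  1->3 ok
  [3] x  {0,2,3}  => 0  3->0 ok
  [4] x  {0,2,3}  => 3  0->3 ok
  [5] x  {0,2,3}  => 2  3->2 ok
  [6] y  {1,4}  => 4  2->4 ok
  [7] y  {1,4}  => 1  4->1 ok
  [8] x  {0,2,3}  => 2  1->2 ok
  [9] x  {0,2,3}  => 2  2->2 ok
  [10] y  {1,4}  => 4  2->4 ok
  [11] y  {1,4}  => 1  4->1 ok
  [12] x  {0,2,3}  => 3  1->3 ok
  [13] x  {0,2,3}  => 3  3->3 ok
  [14] x  {0,2,3}  => 0  3->0 ok
  [15] x  {0,2,3}  => 2  0->2 ok
  [16] y  {1,4}  => 4  2->4 ok
  [17] y  {1,4}  => 4  4->4 ok
  [18] x  {0,2,3}  => 3  4->3 ok
  [19] x  {0,2,3}  => 0  3->0 ok
  [20] y  {1,4}  => 1  0->1 ok
  [21] y  {1,4}  => 4  1->4 ok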